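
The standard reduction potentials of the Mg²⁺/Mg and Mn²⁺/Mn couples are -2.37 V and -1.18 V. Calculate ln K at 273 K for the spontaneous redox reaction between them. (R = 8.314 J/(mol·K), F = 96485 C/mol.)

ln K = 101.2

E°_cell = -1.18 − (-2.37) = 1.19 V, with n = 2 electrons transferred.
At equilibrium E = 0, so the Nernst equation gives ln K = nFE°/RT = (2)(96485)(1.19)/((8.314)(273)) = 101.17.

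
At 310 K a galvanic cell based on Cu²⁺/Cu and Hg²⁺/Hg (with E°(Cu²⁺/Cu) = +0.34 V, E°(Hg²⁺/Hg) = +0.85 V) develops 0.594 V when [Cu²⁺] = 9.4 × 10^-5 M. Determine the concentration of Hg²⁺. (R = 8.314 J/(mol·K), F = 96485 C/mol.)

0.051 M

From the Nernst equation, ln Q = nF(E° − E)/RT = 2×96485×(0.51 − 0.594)/(8.314×310) = -6.289, so Q = 0.00186.
With Q = [Cu²⁺]/[Hg²⁺] and the known concentrations, [Hg²⁺] in the denominator gives [Hg²⁺] = 0.051 M.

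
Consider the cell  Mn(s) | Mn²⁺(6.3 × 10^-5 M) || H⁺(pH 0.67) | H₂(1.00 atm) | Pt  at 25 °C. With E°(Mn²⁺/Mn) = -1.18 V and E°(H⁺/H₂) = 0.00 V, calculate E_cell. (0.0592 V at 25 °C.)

1.26 V

The hydrogen couple is the cathode, so E°_cell = 1.18 V; n = 2.
[H⁺] = 10^(−0.67) = 0.21 M, and Q = [Mn²⁺]·P(H₂) / [H⁺]^2 = 0.00138.
E = E° − (0.0592/2) log Q = 1.18 − (0.0592/2)(-2.861) = 1.265 V.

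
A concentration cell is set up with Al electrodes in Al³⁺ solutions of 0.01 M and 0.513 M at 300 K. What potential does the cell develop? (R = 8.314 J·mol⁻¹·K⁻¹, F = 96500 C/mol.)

0.034 V

Both half-cells are Al³⁺/Al, so E°_cell = 0. The concentrated side is the cathode; the cell reaction moves Al³⁺ from high to low concentration with n = 3.
Q = [Al³⁺]_dilute/[Al³⁺]_conc = 0.01/0.513 = 0.0195.
E = 0 − (RT/nF) ln Q = −((8.314×300)/(3×96500))(-3.938) = 0.0339 V.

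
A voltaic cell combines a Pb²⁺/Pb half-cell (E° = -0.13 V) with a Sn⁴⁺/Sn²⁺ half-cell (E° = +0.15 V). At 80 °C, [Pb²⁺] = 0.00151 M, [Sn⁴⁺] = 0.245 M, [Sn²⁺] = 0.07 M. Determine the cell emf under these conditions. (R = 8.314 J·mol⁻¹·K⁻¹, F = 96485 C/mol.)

0.398 V

The Sn⁴⁺/Sn²⁺ couple has the higher reduction potential and acts as the cathode, so E°_cell = +0.15 − (-0.13) = 0.28 V.
Balancing electrons gives n = 2; the reaction quotient is Q = [Pb²⁺]·[Sn²⁺]/[Sn⁴⁺] = 4.31 × 10^-4.
E = E° − (RT/nF) ln Q = 0.28 − (8.314×353)/(2×96485) × (-7.748) = 0.280 + 0.118 = 0.398 V.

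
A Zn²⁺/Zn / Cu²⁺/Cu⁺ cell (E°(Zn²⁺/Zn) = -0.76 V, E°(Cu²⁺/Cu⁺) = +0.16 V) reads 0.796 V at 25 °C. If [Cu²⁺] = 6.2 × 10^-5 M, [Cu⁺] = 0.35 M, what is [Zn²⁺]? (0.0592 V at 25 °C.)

4.9 × 10^-4 M

From the Nernst equation, log Q = n(E° − E)/0.0592 = 2(0.92 − 0.796)/0.0592 = 4.189, so Q = 1.55 × 10^4.
With Q = [Zn²⁺]·[Cu⁺]^2/[Cu²⁺]^2 and the known concentrations, [Zn²⁺] in the numerator gives [Zn²⁺] = 4.9 × 10^-4 M.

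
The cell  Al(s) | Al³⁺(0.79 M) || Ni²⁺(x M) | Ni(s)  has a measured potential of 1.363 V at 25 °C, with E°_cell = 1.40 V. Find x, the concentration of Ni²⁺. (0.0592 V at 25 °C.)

0.048 M

From the Nernst equation, log Q = n(E° − E)/0.0592 = 6(1.40 − 1.363)/0.0592 = 3.750, so Q = 5620.
With Q = [Al³⁺]^2/[Ni²⁺]^3 and the known concentrations, [Ni²⁺]^3 in the denominator gives [Ni²⁺] = 0.048 M.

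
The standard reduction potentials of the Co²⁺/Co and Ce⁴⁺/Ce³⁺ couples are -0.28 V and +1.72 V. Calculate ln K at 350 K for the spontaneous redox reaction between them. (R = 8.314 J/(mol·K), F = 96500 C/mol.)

E°_cell = +1.72 − (-0.28) = 2.00 V, with n = 2 electrons transferred.
At equilibrium E = 0, so the Nernst equation gives ln K = nFE°/RT = (2)(96500)(2.00)/((8.314)(350)) = 132.65.

ln K = 132.7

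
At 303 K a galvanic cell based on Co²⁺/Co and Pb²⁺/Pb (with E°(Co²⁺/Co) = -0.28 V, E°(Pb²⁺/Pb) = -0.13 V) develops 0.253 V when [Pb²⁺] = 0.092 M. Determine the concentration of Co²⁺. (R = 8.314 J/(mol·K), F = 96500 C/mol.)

3.4 × 10^-5 M

From the Nernst equation, ln Q = nF(E° − E)/RT = 2×96500×(0.15 − 0.253)/(8.314×303) = -7.891, so Q = 3.74 × 10^-4.
With Q = [Co²⁺]/[Pb²⁺] and the known concentrations, [Co²⁺] in the numerator gives [Co²⁺] = 3.4 × 10^-5 M.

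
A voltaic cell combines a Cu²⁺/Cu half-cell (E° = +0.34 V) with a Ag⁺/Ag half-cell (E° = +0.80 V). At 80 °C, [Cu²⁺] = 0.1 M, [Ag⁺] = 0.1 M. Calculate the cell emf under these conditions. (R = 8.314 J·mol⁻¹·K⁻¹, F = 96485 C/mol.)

0.425 V

The Ag⁺/Ag couple has the higher reduction potential and acts as the cathode, so E°_cell = +0.80 − (+0.34) = 0.46 V.
Balancing electrons gives n = 2; the reaction quotient is Q = [Cu²⁺]/[Ag⁺]^2 = 10.0.
E = E° − (RT/nF) ln Q = 0.46 − (8.314×353)/(2×96485) × (2.303) = 0.460 − 0.035 = 0.425 V.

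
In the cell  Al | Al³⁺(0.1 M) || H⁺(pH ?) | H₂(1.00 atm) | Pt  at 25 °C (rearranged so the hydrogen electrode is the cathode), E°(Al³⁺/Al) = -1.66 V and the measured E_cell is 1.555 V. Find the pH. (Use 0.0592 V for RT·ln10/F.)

E°_cell = 1.66 V and n = 6.
log Q = n(E° − E)/0.0592 = 6×(1.66 − 1.555)/0.0592 = 10.642.
With Q = [Al³⁺]^2·P(H₂)^3 / [H⁺]^6, solving for [H⁺] gives log[H⁺] = -2.107, so pH = 2.11.

pH = 2.11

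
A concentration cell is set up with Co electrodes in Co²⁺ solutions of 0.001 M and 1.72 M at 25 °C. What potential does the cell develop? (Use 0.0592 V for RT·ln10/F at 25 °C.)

0.096 V

Both half-cells are Co²⁺/Co, so E°_cell = 0. The concentrated side is the cathode; the cell reaction moves Co²⁺ from high to low concentration with n = 2.
Q = [Co²⁺]_dilute/[Co²⁺]_conc = 0.001/1.72 = 5.81 × 10^-4.
E = 0 − (0.0592/2) log Q = −(0.0592/2)(-3.236) = 0.0958 V.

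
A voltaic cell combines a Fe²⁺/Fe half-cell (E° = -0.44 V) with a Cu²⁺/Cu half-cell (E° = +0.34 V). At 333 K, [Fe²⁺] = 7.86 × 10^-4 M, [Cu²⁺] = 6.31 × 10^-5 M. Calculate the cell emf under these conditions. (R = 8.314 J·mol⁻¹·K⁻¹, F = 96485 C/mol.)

0.744 V

The Cu²⁺/Cu couple has the higher reduction potential and acts as the cathode, so E°_cell = +0.34 − (-0.44) = 0.78 V.
Balancing electrons gives n = 2; the reaction quotient is Q = [Fe²⁺]/[Cu²⁺] = 12.5.
E = E° − (RT/nF) ln Q = 0.78 − (8.314×333)/(2×96485) × (2.522) = 0.780 − 0.036 = 0.744 V.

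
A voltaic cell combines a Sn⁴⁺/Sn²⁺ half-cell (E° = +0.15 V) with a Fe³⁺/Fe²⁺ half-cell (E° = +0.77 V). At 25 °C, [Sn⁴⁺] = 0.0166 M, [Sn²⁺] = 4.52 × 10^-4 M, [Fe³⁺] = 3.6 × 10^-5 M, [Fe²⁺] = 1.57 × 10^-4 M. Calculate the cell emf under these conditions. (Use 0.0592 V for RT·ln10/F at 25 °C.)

The Fe³⁺/Fe²⁺ couple has the higher reduction potential and acts as the cathode, so E°_cell = +0.77 − (+0.15) = 0.62 V.
Balancing electrons gives n = 2; the reaction quotient is Q = [Sn⁴⁺]·[Fe²⁺]^2/([Sn²⁺]·[Fe³⁺]^2) = 698.
At 25 °C, E = E° − (0.0592/n) log Q = 0.62 − (0.0592/2)(2.844) = 0.620 − 0.084 = 0.536 V.

0.536 V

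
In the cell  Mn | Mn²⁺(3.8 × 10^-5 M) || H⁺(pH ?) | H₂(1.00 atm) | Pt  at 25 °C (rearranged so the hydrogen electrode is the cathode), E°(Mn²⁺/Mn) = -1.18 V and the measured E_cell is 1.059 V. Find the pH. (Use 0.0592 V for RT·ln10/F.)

pH = 4.25

E°_cell = 1.18 V and n = 2.
log Q = n(E° − E)/0.0592 = 2×(1.18 − 1.059)/0.0592 = 4.088.
With Q = [Mn²⁺]·P(H₂) / [H⁺]^2, solving for [H⁺] gives log[H⁺] = -4.254, so pH = 4.25.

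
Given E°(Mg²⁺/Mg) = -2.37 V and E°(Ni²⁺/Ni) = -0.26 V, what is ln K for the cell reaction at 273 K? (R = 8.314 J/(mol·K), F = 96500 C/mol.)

ln K = 179.4

E°_cell = -0.26 − (-2.37) = 2.11 V, with n = 2 electrons transferred.
At equilibrium E = 0, so the Nernst equation gives ln K = nFE°/RT = (2)(96500)(2.11)/((8.314)(273)) = 179.42.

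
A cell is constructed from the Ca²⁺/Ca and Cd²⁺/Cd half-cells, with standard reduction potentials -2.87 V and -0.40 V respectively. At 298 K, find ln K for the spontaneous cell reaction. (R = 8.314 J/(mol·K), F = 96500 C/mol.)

E°_cell = -0.40 − (-2.87) = 2.47 V, with n = 2 electrons transferred.
At equilibrium E = 0, so the Nernst equation gives ln K = nFE°/RT = (2)(96500)(2.47)/((8.314)(298)) = 192.41.

ln K = 192.4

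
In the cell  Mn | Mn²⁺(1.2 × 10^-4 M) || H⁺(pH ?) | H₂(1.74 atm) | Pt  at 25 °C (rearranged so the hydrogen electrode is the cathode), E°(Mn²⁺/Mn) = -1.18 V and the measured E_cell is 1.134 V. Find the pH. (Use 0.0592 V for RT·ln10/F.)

E°_cell = 1.18 V and n = 2.
log Q = n(E° − E)/0.0592 = 2×(1.18 − 1.134)/0.0592 = 1.554.
With Q = [Mn²⁺]·P(H₂) / [H⁺]^2, solving for [H⁺] gives log[H⁺] = -2.617, so pH = 2.62.

pH = 2.62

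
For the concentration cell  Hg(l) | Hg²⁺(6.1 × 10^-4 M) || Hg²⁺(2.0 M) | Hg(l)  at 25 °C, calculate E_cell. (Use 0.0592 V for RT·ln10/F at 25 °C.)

0.10 V

Both half-cells are Hg²⁺/Hg, so E°_cell = 0. The concentrated side is the cathode; the cell reaction moves Hg²⁺ from high to low concentration with n = 2.
Q = [Hg²⁺]_dilute/[Hg²⁺]_conc = 6.1 × 10^-4/2.0 = 3.05 × 10^-4.
E = 0 − (0.0592/2) log Q = −(0.0592/2)(-3.516) = 0.1041 V.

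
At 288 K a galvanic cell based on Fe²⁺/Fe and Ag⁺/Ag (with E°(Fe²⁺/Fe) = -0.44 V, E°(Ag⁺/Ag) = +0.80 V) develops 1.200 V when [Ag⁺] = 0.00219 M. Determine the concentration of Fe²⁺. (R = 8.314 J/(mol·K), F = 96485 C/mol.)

From the Nernst equation, ln Q = nF(E° − E)/RT = 2×96485×(1.24 − 1.200)/(8.314×288) = 3.224, so Q = 25.1.
With Q = [Fe²⁺]/[Ag⁺]^2 and the known concentrations, [Fe²⁺] in the numerator gives [Fe²⁺] = 1.2 × 10^-4 M.

1.2 × 10^-4 M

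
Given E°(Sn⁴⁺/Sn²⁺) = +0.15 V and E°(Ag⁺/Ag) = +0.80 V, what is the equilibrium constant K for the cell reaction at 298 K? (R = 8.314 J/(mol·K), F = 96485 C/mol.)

9.7 × 10^21

E°_cell = +0.80 − (+0.15) = 0.65 V, with n = 2 electrons transferred.
At equilibrium E = 0, so the Nernst equation gives ln K = nFE°/RT = (2)(96485)(0.65)/((8.314)(298)) = 50.63.
K = e^50.63 = 9.7 × 10^21.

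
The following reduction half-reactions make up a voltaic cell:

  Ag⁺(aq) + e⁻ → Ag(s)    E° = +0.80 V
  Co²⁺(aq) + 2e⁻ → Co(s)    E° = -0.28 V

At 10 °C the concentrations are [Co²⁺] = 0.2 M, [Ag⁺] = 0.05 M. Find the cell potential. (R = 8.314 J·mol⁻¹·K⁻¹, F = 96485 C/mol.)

The Ag⁺/Ag couple has the higher reduction potential and acts as the cathode, so E°_cell = +0.80 − (-0.28) = 1.08 V.
Balancing electrons gives n = 2; the reaction quotient is Q = [Co²⁺]/[Ag⁺]^2 = 80.0.
E = E° − (RT/nF) ln Q = 1.08 − (8.314×283)/(2×96485) × (4.382) = 1.080 − 0.053 = 1.027 V.

1.03 V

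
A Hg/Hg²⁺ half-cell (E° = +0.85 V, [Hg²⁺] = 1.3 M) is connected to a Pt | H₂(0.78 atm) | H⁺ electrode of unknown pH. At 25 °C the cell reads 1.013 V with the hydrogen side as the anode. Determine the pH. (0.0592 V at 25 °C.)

pH = 2.75

E°_cell = 0.85 V and n = 2.
log Q = n(E° − E)/0.0592 = 2×(0.85 − 1.013)/0.0592 = -5.507.
With Q = [H⁺]^2 / ([Hg²⁺]·P(H₂)), solving for [H⁺] gives log[H⁺] = -2.750, so pH = 2.75.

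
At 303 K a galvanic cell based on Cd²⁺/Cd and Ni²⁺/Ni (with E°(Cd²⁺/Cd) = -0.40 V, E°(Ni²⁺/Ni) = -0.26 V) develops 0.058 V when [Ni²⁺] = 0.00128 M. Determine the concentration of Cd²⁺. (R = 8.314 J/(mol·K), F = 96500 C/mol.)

0.68 M

From the Nernst equation, ln Q = nF(E° − E)/RT = 2×96500×(0.14 − 0.058)/(8.314×303) = 6.282, so Q = 535.
With Q = [Cd²⁺]/[Ni²⁺] and the known concentrations, [Cd²⁺] in the numerator gives [Cd²⁺] = 0.68 M.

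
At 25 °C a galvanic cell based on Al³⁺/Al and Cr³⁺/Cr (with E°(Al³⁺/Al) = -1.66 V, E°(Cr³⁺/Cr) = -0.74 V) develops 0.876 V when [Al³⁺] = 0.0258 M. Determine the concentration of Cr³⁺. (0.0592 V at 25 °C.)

1.5 × 10^-4 M

From the Nernst equation, log Q = n(E° − E)/0.0592 = 3(0.92 − 0.876)/0.0592 = 2.230, so Q = 170.
With Q = [Al³⁺]/[Cr³⁺] and the known concentrations, [Cr³⁺] in the denominator gives [Cr³⁺] = 1.5 × 10^-4 M.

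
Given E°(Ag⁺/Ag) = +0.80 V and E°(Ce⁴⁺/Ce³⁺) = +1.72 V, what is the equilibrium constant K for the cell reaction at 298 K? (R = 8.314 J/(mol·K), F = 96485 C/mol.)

3.6 × 10^15

E°_cell = +1.72 − (+0.80) = 0.92 V, with n = 1 electron transferred.
At equilibrium E = 0, so the Nernst equation gives ln K = nFE°/RT = (1)(96485)(0.92)/((8.314)(298)) = 35.83.
K = e^35.83 = 3.6 × 10^15.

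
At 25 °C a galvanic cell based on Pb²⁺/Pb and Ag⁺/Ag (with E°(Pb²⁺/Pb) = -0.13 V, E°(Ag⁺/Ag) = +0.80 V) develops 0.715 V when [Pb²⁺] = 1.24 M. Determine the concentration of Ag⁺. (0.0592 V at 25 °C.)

From the Nernst equation, log Q = n(E° − E)/0.0592 = 2(0.93 − 0.715)/0.0592 = 7.264, so Q = 1.83 × 10^7.
With Q = [Pb²⁺]/[Ag⁺]^2 and the known concentrations, [Ag⁺]^2 in the denominator gives [Ag⁺] = 2.6 × 10^-4 M.

2.6 × 10^-4 M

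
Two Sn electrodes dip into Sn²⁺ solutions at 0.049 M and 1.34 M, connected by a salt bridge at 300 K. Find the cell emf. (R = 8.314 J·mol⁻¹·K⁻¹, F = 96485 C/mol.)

Both half-cells are Sn²⁺/Sn, so E°_cell = 0. The concentrated side is the cathode; the cell reaction moves Sn²⁺ from high to low concentration with n = 2.
Q = [Sn²⁺]_dilute/[Sn²⁺]_conc = 0.049/1.34 = 0.0366.
E = 0 − (RT/nF) ln Q = −((8.314×300)/(2×96485))(-3.309) = 0.0428 V.

0.043 V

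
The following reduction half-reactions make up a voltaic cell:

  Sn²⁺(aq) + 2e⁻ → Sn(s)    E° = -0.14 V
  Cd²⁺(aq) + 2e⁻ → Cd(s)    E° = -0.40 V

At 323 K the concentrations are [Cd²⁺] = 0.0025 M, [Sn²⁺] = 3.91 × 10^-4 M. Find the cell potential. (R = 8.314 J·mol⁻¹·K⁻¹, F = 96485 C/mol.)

The Sn²⁺/Sn couple has the higher reduction potential and acts as the cathode, so E°_cell = -0.14 − (-0.40) = 0.26 V.
Balancing electrons gives n = 2; the reaction quotient is Q = [Cd²⁺]/[Sn²⁺] = 6.39.
E = E° − (RT/nF) ln Q = 0.26 − (8.314×323)/(2×96485) × (1.855) = 0.260 − 0.026 = 0.234 V.

0.234 V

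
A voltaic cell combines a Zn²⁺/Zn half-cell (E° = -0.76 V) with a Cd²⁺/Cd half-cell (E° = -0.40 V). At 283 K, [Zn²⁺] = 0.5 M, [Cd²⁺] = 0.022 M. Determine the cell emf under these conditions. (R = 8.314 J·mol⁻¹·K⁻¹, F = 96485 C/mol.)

The Cd²⁺/Cd couple has the higher reduction potential and acts as the cathode, so E°_cell = -0.40 − (-0.76) = 0.36 V.
Balancing electrons gives n = 2; the reaction quotient is Q = [Zn²⁺]/[Cd²⁺] = 22.7.
E = E° − (RT/nF) ln Q = 0.36 − (8.314×283)/(2×96485) × (3.124) = 0.360 − 0.038 = 0.322 V.

0.322 V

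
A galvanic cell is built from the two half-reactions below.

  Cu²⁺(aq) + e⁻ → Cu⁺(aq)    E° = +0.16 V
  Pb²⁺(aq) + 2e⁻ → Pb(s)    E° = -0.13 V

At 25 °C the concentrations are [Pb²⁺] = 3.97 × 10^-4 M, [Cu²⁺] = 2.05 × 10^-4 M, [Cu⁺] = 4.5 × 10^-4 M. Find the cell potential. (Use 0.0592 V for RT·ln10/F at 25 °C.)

The Cu²⁺/Cu⁺ couple has the higher reduction potential and acts as the cathode, so E°_cell = +0.16 − (-0.13) = 0.29 V.
Balancing electrons gives n = 2; the reaction quotient is Q = [Pb²⁺]·[Cu⁺]^2/[Cu²⁺]^2 = 0.00191.
At 25 °C, E = E° − (0.0592/n) log Q = 0.29 − (0.0592/2)(-2.718) = 0.290 + 0.080 = 0.370 V.

0.370 V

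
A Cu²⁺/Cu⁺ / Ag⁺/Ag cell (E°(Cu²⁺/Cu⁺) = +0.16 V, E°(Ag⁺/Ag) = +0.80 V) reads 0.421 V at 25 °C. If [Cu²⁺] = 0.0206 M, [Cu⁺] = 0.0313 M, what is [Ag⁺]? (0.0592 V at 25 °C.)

From the Nernst equation, log Q = n(E° − E)/0.0592 = 1(0.64 − 0.421)/0.0592 = 3.699, so Q = 5000.
With Q = [Cu²⁺]/([Cu⁺]·[Ag⁺]) and the known concentrations, [Ag⁺] in the denominator gives [Ag⁺] = 1.3 × 10^-4 M.

1.3 × 10^-4 M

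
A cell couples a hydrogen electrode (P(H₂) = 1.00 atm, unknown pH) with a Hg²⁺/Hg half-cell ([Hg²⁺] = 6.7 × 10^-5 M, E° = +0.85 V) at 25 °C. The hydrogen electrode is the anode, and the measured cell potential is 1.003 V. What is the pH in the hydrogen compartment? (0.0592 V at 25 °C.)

E°_cell = 0.85 V and n = 2.
log Q = n(E° − E)/0.0592 = 2×(0.85 − 1.003)/0.0592 = -5.169.
With Q = [H⁺]^2 / ([Hg²⁺]·P(H₂)), solving for [H⁺] gives log[H⁺] = -4.671, so pH = 4.67.

pH = 4.67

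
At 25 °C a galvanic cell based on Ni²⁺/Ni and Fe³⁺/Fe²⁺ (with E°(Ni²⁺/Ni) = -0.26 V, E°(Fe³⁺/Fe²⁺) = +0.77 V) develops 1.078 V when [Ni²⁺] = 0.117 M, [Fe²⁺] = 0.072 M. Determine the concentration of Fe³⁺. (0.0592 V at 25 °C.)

From the Nernst equation, log Q = n(E° − E)/0.0592 = 2(1.03 − 1.078)/0.0592 = -1.622, so Q = 0.0239.
With Q = [Ni²⁺]·[Fe²⁺]^2/[Fe³⁺]^2 and the known concentrations, [Fe³⁺]^2 in the denominator gives [Fe³⁺] = 0.16 M.

0.16 M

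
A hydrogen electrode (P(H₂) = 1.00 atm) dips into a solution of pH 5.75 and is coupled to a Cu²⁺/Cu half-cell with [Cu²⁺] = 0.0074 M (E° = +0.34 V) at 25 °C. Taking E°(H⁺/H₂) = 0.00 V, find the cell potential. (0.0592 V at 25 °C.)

The Cu²⁺/Cu couple is the cathode, so E°_cell = 0.34 V; n = 2.
[H⁺] = 10^(−5.75) = 1.8 × 10^-6 M, and Q = [H⁺]^2 / ([Cu²⁺]·P(H₂)) = 4.27 × 10^-10.
E = E° − (0.0592/2) log Q = 0.34 − (0.0592/2)(-9.369) = 0.617 V.

0.62 V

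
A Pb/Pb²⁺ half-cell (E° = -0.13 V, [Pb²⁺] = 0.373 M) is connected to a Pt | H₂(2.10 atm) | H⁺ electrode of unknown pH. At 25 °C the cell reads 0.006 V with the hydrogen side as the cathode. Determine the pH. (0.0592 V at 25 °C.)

E°_cell = 0.13 V and n = 2.
log Q = n(E° − E)/0.0592 = 2×(0.13 − 0.006)/0.0592 = 4.189.
With Q = [Pb²⁺]·P(H₂) / [H⁺]^2, solving for [H⁺] gives log[H⁺] = -2.148, so pH = 2.15.

pH = 2.15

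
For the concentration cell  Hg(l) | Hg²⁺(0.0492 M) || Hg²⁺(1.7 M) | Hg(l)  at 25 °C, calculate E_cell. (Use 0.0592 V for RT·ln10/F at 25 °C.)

Both half-cells are Hg²⁺/Hg, so E°_cell = 0. The concentrated side is the cathode; the cell reaction moves Hg²⁺ from high to low concentration with n = 2.
Q = [Hg²⁺]_dilute/[Hg²⁺]_conc = 0.0492/1.7 = 0.0289.
E = 0 − (0.0592/2) log Q = −(0.0592/2)(-1.538) = 0.0455 V.

0.046 V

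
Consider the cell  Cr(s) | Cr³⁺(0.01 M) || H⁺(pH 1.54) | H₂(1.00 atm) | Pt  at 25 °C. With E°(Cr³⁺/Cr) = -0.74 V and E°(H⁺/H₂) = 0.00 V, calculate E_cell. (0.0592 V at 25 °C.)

0.69 V

The hydrogen couple is the cathode, so E°_cell = 0.74 V; n = 6.
[H⁺] = 10^(−1.54) = 0.029 M, and Q = [Cr³⁺]^2·P(H₂)^3 / [H⁺]^6 = 1.74 × 10^5.
E = E° − (0.0592/6) log Q = 0.74 − (0.0592/6)(5.240) = 0.688 V.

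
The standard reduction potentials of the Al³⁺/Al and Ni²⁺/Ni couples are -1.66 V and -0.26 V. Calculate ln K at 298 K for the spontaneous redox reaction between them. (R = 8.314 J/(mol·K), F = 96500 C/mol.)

ln K = 327.2

E°_cell = -0.26 − (-1.66) = 1.40 V, with n = 6 electrons transferred.
At equilibrium E = 0, so the Nernst equation gives ln K = nFE°/RT = (6)(96500)(1.40)/((8.314)(298)) = 327.18.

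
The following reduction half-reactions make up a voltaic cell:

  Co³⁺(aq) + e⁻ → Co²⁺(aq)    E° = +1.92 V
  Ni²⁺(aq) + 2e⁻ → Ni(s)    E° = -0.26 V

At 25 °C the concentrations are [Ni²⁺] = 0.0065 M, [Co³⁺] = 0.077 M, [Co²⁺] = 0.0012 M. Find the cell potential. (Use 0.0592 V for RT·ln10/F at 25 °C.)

2.35 V

The Co³⁺/Co²⁺ couple has the higher reduction potential and acts as the cathode, so E°_cell = +1.92 − (-0.26) = 2.18 V.
Balancing electrons gives n = 2; the reaction quotient is Q = [Ni²⁺]·[Co²⁺]^2/[Co³⁺]^2 = 1.58 × 10^-6.
At 25 °C, E = E° − (0.0592/n) log Q = 2.18 − (0.0592/2)(-5.802) = 2.180 + 0.172 = 2.352 V.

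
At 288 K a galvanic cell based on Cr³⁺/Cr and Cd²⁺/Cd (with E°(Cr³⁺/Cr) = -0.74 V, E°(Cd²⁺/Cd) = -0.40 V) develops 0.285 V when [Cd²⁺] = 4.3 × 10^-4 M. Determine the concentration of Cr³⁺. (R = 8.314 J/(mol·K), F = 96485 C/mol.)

From the Nernst equation, ln Q = nF(E° − E)/RT = 6×96485×(0.34 − 0.285)/(8.314×288) = 13.298, so Q = 5.96 × 10^5.
With Q = [Cr³⁺]^2/[Cd²⁺]^3 and the known concentrations, [Cr³⁺]^2 in the numerator gives [Cr³⁺] = 0.0069 M.

0.0069 M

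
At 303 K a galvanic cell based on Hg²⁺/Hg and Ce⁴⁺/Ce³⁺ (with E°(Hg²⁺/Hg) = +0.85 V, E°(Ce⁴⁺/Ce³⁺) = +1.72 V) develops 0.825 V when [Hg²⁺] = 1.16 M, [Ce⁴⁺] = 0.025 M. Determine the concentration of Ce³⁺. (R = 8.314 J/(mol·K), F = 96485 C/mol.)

From the Nernst equation, ln Q = nF(E° − E)/RT = 2×96485×(0.87 − 0.825)/(8.314×303) = 3.447, so Q = 31.4.
With Q = [Hg²⁺]·[Ce³⁺]^2/[Ce⁴⁺]^2 and the known concentrations, [Ce³⁺]^2 in the numerator gives [Ce³⁺] = 0.13 M.

0.13 M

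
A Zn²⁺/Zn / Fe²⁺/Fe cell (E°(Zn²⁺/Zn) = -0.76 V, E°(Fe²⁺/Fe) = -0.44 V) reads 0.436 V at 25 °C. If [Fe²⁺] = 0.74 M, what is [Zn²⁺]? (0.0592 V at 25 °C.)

From the Nernst equation, log Q = n(E° − E)/0.0592 = 2(0.32 − 0.436)/0.0592 = -3.919, so Q = 1.21 × 10^-4.
With Q = [Zn²⁺]/[Fe²⁺] and the known concentrations, [Zn²⁺] in the numerator gives [Zn²⁺] = 8.9 × 10^-5 M.

8.9 × 10^-5 M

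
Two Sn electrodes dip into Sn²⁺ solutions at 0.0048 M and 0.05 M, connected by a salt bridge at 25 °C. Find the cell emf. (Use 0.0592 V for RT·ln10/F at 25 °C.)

0.030 V

Both half-cells are Sn²⁺/Sn, so E°_cell = 0. The concentrated side is the cathode; the cell reaction moves Sn²⁺ from high to low concentration with n = 2.
Q = [Sn²⁺]_dilute/[Sn²⁺]_conc = 0.0048/0.05 = 0.0960.
E = 0 − (0.0592/2) log Q = −(0.0592/2)(-1.018) = 0.0301 V.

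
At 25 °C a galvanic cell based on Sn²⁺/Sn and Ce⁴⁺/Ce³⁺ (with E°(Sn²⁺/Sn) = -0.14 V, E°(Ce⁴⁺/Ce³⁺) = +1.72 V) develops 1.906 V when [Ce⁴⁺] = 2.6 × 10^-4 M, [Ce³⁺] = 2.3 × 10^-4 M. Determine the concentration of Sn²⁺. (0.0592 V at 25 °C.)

From the Nernst equation, log Q = n(E° − E)/0.0592 = 2(1.86 − 1.906)/0.0592 = -1.554, so Q = 0.0279.
With Q = [Sn²⁺]·[Ce³⁺]^2/[Ce⁴⁺]^2 and the known concentrations, [Sn²⁺] in the numerator gives [Sn²⁺] = 0.036 M.

0.036 M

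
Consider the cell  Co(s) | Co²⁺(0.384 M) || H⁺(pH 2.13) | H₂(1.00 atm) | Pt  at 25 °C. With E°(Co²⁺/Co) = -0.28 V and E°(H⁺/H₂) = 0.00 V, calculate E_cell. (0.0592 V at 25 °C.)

0.17 V

The hydrogen couple is the cathode, so E°_cell = 0.28 V; n = 2.
[H⁺] = 10^(−2.13) = 0.0074 M, and Q = [Co²⁺]·P(H₂) / [H⁺]^2 = 6990.
E = E° − (0.0592/2) log Q = 0.28 − (0.0592/2)(3.844) = 0.166 V.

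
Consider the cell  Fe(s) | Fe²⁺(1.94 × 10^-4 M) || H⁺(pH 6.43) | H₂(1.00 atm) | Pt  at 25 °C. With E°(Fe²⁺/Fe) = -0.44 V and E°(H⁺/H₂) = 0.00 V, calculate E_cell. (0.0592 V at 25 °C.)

The hydrogen couple is the cathode, so E°_cell = 0.44 V; n = 2.
[H⁺] = 10^(−6.43) = 3.7 × 10^-7 M, and Q = [Fe²⁺]·P(H₂) / [H⁺]^2 = 1.41 × 10^9.
E = E° − (0.0592/2) log Q = 0.44 − (0.0592/2)(9.148) = 0.169 V.

0.17 V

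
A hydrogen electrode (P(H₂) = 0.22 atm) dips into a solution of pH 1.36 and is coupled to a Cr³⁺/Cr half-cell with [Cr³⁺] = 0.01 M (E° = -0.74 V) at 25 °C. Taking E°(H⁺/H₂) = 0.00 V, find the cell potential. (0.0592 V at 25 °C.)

0.72 V

The hydrogen couple is the cathode, so E°_cell = 0.74 V; n = 6.
[H⁺] = 10^(−1.36) = 0.044 M, and Q = [Cr³⁺]^2·P(H₂)^3 / [H⁺]^6 = 154.
E = E° − (0.0592/6) log Q = 0.74 − (0.0592/6)(2.187) = 0.718 V.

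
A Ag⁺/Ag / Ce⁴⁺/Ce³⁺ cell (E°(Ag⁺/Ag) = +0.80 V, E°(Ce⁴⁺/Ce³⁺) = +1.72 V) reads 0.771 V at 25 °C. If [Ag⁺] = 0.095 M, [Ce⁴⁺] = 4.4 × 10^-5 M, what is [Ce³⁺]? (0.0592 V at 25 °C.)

0.15 M

From the Nernst equation, log Q = n(E° − E)/0.0592 = 1(0.92 − 0.771)/0.0592 = 2.517, so Q = 329.
With Q = [Ag⁺]·[Ce³⁺]/[Ce⁴⁺] and the known concentrations, [Ce³⁺] in the numerator gives [Ce³⁺] = 0.15 M.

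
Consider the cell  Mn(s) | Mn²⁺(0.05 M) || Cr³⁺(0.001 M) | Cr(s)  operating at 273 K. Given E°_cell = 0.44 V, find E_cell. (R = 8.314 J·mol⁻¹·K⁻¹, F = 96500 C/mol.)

0.421 V

Balancing electrons gives n = 6; the reaction quotient is Q = [Mn²⁺]^3/[Cr³⁺]^2 = 125.
E = E° − (RT/nF) ln Q = 0.44 − (8.314×273)/(6×96500) × (4.828) = 0.440 − 0.019 = 0.421 V.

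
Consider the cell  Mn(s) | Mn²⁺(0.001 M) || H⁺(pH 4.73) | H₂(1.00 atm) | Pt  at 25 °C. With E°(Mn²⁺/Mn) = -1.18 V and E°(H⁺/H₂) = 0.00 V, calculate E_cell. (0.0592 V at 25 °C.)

0.99 V

The hydrogen couple is the cathode, so E°_cell = 1.18 V; n = 2.
[H⁺] = 10^(−4.73) = 1.9 × 10^-5 M, and Q = [Mn²⁺]·P(H₂) / [H⁺]^2 = 2.88 × 10^6.
E = E° − (0.0592/2) log Q = 1.18 − (0.0592/2)(6.460) = 0.989 V.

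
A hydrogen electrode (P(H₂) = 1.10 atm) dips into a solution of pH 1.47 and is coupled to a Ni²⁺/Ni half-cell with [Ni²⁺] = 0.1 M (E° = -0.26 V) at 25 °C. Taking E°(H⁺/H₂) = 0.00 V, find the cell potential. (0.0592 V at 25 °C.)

The hydrogen couple is the cathode, so E°_cell = 0.26 V; n = 2.
[H⁺] = 10^(−1.47) = 0.034 M, and Q = [Ni²⁺]·P(H₂) / [H⁺]^2 = 95.8.
E = E° − (0.0592/2) log Q = 0.26 − (0.0592/2)(1.981) = 0.201 V.

0.20 V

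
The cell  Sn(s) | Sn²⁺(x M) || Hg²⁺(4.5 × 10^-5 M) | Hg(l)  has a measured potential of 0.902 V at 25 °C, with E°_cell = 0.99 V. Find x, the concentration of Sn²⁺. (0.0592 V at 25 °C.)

0.042 M

From the Nernst equation, log Q = n(E° − E)/0.0592 = 2(0.99 − 0.902)/0.0592 = 2.973, so Q = 940.
With Q = [Sn²⁺]/[Hg²⁺] and the known concentrations, [Sn²⁺] in the numerator gives [Sn²⁺] = 0.042 M.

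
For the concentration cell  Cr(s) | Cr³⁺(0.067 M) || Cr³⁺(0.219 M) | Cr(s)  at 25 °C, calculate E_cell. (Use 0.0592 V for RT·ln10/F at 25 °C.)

0.010 V

Both half-cells are Cr³⁺/Cr, so E°_cell = 0. The concentrated side is the cathode; the cell reaction moves Cr³⁺ from high to low concentration with n = 3.
Q = [Cr³⁺]_dilute/[Cr³⁺]_conc = 0.067/0.219 = 0.306.
E = 0 − (0.0592/3) log Q = −(0.0592/3)(-0.514) = 0.0101 V.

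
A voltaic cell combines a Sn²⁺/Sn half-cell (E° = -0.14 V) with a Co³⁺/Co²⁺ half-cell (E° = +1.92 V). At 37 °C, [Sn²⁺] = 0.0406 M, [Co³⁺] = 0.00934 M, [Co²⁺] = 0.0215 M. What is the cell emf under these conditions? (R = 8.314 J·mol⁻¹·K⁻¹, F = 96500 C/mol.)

2.08 V

The Co³⁺/Co²⁺ couple has the higher reduction potential and acts as the cathode, so E°_cell = +1.92 − (-0.14) = 2.06 V.
Balancing electrons gives n = 2; the reaction quotient is Q = [Sn²⁺]·[Co²⁺]^2/[Co³⁺]^2 = 0.215.
E = E° − (RT/nF) ln Q = 2.06 − (8.314×310)/(2×96500) × (-1.536) = 2.060 + 0.021 = 2.081 V.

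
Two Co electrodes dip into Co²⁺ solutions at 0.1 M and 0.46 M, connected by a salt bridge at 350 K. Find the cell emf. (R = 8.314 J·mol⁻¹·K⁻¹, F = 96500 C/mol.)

0.023 V

Both half-cells are Co²⁺/Co, so E°_cell = 0. The concentrated side is the cathode; the cell reaction moves Co²⁺ from high to low concentration with n = 2.
Q = [Co²⁺]_dilute/[Co²⁺]_conc = 0.1/0.46 = 0.217.
E = 0 − (RT/nF) ln Q = −((8.314×350)/(2×96500))(-1.526) = 0.0230 V.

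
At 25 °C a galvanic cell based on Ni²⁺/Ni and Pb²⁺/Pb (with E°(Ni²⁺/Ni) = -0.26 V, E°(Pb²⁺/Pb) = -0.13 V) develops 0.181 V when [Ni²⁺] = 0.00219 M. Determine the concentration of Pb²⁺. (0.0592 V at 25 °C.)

0.12 M

From the Nernst equation, log Q = n(E° − E)/0.0592 = 2(0.13 − 0.181)/0.0592 = -1.723, so Q = 0.0189.
With Q = [Ni²⁺]/[Pb²⁺] and the known concentrations, [Pb²⁺] in the denominator gives [Pb²⁺] = 0.12 M.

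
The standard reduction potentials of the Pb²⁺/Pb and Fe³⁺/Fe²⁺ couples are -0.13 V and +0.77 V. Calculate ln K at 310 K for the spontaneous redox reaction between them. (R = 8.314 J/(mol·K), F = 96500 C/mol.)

E°_cell = +0.77 − (-0.13) = 0.90 V, with n = 2 electrons transferred.
At equilibrium E = 0, so the Nernst equation gives ln K = nFE°/RT = (2)(96500)(0.90)/((8.314)(310)) = 67.40.

ln K = 67.4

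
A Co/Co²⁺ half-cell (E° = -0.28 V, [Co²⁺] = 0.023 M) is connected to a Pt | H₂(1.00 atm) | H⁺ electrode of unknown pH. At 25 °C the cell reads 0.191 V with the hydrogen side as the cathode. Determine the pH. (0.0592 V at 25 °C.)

pH = 2.32

E°_cell = 0.28 V and n = 2.
log Q = n(E° − E)/0.0592 = 2×(0.28 − 0.191)/0.0592 = 3.007.
With Q = [Co²⁺]·P(H₂) / [H⁺]^2, solving for [H⁺] gives log[H⁺] = -2.323, so pH = 2.32.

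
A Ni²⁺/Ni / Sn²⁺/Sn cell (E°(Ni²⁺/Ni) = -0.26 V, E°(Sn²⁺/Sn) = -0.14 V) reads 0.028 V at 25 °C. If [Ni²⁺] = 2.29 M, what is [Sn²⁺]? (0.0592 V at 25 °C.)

From the Nernst equation, log Q = n(E° − E)/0.0592 = 2(0.12 − 0.028)/0.0592 = 3.108, so Q = 1280.
With Q = [Ni²⁺]/[Sn²⁺] and the known concentrations, [Sn²⁺] in the denominator gives [Sn²⁺] = 0.0018 M.

0.0018 M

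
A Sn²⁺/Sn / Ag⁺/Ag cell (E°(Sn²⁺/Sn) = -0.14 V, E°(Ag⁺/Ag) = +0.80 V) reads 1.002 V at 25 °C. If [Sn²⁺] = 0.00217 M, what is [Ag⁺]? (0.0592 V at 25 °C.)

0.52 M

From the Nernst equation, log Q = n(E° − E)/0.0592 = 2(0.94 − 1.002)/0.0592 = -2.095, so Q = 0.00804.
With Q = [Sn²⁺]/[Ag⁺]^2 and the known concentrations, [Ag⁺]^2 in the denominator gives [Ag⁺] = 0.52 M.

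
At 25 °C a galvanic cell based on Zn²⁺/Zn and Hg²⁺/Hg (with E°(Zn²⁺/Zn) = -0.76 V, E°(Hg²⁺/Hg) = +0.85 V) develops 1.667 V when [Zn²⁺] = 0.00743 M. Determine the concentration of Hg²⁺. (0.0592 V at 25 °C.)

0.63 M

From the Nernst equation, log Q = n(E° − E)/0.0592 = 2(1.61 − 1.667)/0.0592 = -1.926, so Q = 0.0119.
With Q = [Zn²⁺]/[Hg²⁺] and the known concentrations, [Hg²⁺] in the denominator gives [Hg²⁺] = 0.63 M.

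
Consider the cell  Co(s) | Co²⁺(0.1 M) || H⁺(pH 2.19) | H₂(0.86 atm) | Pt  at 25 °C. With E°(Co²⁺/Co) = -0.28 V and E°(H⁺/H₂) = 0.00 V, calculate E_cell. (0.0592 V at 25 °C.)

The hydrogen couple is the cathode, so E°_cell = 0.28 V; n = 2.
[H⁺] = 10^(−2.19) = 0.0065 M, and Q = [Co²⁺]·P(H₂) / [H⁺]^2 = 2060.
E = E° − (0.0592/2) log Q = 0.28 − (0.0592/2)(3.314) = 0.182 V.

0.18 V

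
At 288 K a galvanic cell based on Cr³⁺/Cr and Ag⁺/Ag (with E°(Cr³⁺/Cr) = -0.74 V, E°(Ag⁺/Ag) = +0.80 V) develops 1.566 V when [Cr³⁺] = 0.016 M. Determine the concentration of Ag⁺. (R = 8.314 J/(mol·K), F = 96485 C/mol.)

0.72 M

From the Nernst equation, ln Q = nF(E° − E)/RT = 3×96485×(1.54 − 1.566)/(8.314×288) = -3.143, so Q = 0.0432.
With Q = [Cr³⁺]/[Ag⁺]^3 and the known concentrations, [Ag⁺]^3 in the denominator gives [Ag⁺] = 0.72 M.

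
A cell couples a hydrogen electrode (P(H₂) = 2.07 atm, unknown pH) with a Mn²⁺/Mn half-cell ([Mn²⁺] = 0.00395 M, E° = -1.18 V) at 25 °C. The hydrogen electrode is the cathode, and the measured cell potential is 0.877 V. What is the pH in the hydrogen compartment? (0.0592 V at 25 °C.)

pH = 6.16

E°_cell = 1.18 V and n = 2.
log Q = n(E° − E)/0.0592 = 2×(1.18 − 0.877)/0.0592 = 10.236.
With Q = [Mn²⁺]·P(H₂) / [H⁺]^2, solving for [H⁺] gives log[H⁺] = -6.162, so pH = 6.16.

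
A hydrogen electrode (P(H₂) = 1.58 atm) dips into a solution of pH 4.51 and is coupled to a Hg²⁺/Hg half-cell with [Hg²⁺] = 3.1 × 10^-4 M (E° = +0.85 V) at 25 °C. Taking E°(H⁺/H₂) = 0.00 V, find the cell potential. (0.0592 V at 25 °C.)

The Hg²⁺/Hg couple is the cathode, so E°_cell = 0.85 V; n = 2.
[H⁺] = 10^(−4.51) = 3.1 × 10^-5 M, and Q = [H⁺]^2 / ([Hg²⁺]·P(H₂)) = 1.95 × 10^-6.
E = E° − (0.0592/2) log Q = 0.85 − (0.0592/2)(-5.710) = 1.019 V.

1.02 V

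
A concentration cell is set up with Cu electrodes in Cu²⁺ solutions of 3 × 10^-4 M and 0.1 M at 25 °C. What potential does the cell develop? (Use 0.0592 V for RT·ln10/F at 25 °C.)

Both half-cells are Cu²⁺/Cu, so E°_cell = 0. The concentrated side is the cathode; the cell reaction moves Cu²⁺ from high to low concentration with n = 2.
Q = [Cu²⁺]_dilute/[Cu²⁺]_conc = 3 × 10^-4/0.1 = 0.00300.
E = 0 − (0.0592/2) log Q = −(0.0592/2)(-2.523) = 0.0747 V.

0.075 V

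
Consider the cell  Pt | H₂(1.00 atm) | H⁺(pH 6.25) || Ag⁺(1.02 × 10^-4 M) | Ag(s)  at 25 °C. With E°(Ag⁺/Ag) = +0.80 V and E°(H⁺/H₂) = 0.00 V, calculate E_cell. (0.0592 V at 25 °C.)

The Ag⁺/Ag couple is the cathode, so E°_cell = 0.80 V; n = 2.
[H⁺] = 10^(−6.25) = 5.6 × 10^-7 M, and Q = [H⁺]^2 / ([Ag⁺]^2·P(H₂)) = 3.04 × 10^-5.
E = E° − (0.0592/2) log Q = 0.80 − (0.0592/2)(-4.517) = 0.934 V.

0.93 V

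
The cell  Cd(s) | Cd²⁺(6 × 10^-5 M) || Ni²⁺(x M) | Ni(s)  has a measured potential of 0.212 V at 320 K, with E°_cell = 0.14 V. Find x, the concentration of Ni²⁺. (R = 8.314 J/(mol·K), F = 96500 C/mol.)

0.011 M

From the Nernst equation, ln Q = nF(E° − E)/RT = 2×96500×(0.14 − 0.212)/(8.314×320) = -5.223, so Q = 0.00539.
With Q = [Cd²⁺]/[Ni²⁺] and the known concentrations, [Ni²⁺] in the denominator gives [Ni²⁺] = 0.011 M.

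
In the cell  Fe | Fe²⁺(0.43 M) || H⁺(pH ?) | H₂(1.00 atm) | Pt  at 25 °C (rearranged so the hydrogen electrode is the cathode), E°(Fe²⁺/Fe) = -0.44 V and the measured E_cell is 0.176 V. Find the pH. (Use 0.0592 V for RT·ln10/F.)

E°_cell = 0.44 V and n = 2.
log Q = n(E° − E)/0.0592 = 2×(0.44 − 0.176)/0.0592 = 8.919.
With Q = [Fe²⁺]·P(H₂) / [H⁺]^2, solving for [H⁺] gives log[H⁺] = -4.643, so pH = 4.64.

pH = 4.64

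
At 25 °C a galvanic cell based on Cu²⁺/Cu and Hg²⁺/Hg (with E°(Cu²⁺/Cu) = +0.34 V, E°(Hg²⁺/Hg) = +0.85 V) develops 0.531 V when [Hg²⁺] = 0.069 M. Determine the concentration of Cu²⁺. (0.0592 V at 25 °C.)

From the Nernst equation, log Q = n(E° − E)/0.0592 = 2(0.51 − 0.531)/0.0592 = -0.709, so Q = 0.195.
With Q = [Cu²⁺]/[Hg²⁺] and the known concentrations, [Cu²⁺] in the numerator gives [Cu²⁺] = 0.013 M.

0.013 M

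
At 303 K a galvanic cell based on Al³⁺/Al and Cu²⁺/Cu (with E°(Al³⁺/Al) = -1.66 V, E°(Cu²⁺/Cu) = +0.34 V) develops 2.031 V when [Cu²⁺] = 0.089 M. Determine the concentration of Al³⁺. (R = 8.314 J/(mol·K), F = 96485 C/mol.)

From the Nernst equation, ln Q = nF(E° − E)/RT = 6×96485×(2.00 − 2.031)/(8.314×303) = -7.124, so Q = 8.06 × 10^-4.
With Q = [Al³⁺]^2/[Cu²⁺]^3 and the known concentrations, [Al³⁺]^2 in the numerator gives [Al³⁺] = 7.5 × 10^-4 M.

7.5 × 10^-4 M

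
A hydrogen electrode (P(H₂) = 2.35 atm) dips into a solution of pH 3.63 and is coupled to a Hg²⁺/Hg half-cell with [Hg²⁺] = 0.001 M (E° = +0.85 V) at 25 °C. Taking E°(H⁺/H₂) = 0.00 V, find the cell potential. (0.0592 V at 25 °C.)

0.99 V

The Hg²⁺/Hg couple is the cathode, so E°_cell = 0.85 V; n = 2.
[H⁺] = 10^(−3.63) = 2.3 × 10^-4 M, and Q = [H⁺]^2 / ([Hg²⁺]·P(H₂)) = 2.34 × 10^-5.
E = E° − (0.0592/2) log Q = 0.85 − (0.0592/2)(-4.631) = 0.987 V.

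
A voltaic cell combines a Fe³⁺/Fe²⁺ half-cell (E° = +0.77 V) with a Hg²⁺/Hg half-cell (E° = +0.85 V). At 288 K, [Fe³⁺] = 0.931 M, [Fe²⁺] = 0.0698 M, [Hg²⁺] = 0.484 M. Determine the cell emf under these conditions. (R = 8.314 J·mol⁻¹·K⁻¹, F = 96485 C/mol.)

0.007 V

The Hg²⁺/Hg couple has the higher reduction potential and acts as the cathode, so E°_cell = +0.85 − (+0.77) = 0.08 V.
Balancing electrons gives n = 2; the reaction quotient is Q = [Fe³⁺]^2/([Fe²⁺]^2·[Hg²⁺]) = 368.
E = E° − (RT/nF) ln Q = 0.08 − (8.314×288)/(2×96485) × (5.907) = 0.080 − 0.073 = 0.007 V.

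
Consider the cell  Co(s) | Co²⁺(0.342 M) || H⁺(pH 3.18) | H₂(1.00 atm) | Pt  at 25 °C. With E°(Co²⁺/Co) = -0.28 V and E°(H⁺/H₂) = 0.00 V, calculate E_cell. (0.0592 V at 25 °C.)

The hydrogen couple is the cathode, so E°_cell = 0.28 V; n = 2.
[H⁺] = 10^(−3.18) = 6.6 × 10^-4 M, and Q = [Co²⁺]·P(H₂) / [H⁺]^2 = 7.83 × 10^5.
E = E° − (0.0592/2) log Q = 0.28 − (0.0592/2)(5.894) = 0.106 V.

0.11 V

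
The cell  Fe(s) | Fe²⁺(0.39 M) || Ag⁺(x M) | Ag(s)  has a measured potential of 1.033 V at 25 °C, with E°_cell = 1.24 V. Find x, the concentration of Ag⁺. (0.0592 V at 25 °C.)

From the Nernst equation, log Q = n(E° − E)/0.0592 = 2(1.24 − 1.033)/0.0592 = 6.993, so Q = 9.85 × 10^6.
With Q = [Fe²⁺]/[Ag⁺]^2 and the known concentrations, [Ag⁺]^2 in the denominator gives [Ag⁺] = 2 × 10^-4 M.

2 × 10^-4 M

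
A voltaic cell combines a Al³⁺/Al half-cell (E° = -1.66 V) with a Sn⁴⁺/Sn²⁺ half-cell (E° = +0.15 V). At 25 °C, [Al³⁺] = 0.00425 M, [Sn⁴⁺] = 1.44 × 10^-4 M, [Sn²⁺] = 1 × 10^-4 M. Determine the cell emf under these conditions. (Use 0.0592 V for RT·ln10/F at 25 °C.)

The Sn⁴⁺/Sn²⁺ couple has the higher reduction potential and acts as the cathode, so E°_cell = +0.15 − (-1.66) = 1.81 V.
Balancing electrons gives n = 6; the reaction quotient is Q = [Al³⁺]^2·[Sn²⁺]^3/[Sn⁴⁺]^3 = 6.05 × 10^-6.
At 25 °C, E = E° − (0.0592/n) log Q = 1.81 − (0.0592/6)(-5.218) = 1.810 + 0.051 = 1.861 V.

1.86 V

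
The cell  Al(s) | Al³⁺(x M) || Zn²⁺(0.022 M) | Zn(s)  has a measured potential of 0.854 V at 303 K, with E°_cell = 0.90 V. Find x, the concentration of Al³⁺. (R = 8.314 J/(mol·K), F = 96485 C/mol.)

0.64 M

From the Nernst equation, ln Q = nF(E° − E)/RT = 6×96485×(0.90 − 0.854)/(8.314×303) = 10.571, so Q = 3.9 × 10^4.
With Q = [Al³⁺]^2/[Zn²⁺]^3 and the known concentrations, [Al³⁺]^2 in the numerator gives [Al³⁺] = 0.64 M.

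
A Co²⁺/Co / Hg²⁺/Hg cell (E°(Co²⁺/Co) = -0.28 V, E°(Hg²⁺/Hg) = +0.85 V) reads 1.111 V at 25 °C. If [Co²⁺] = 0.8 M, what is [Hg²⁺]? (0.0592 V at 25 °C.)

From the Nernst equation, log Q = n(E° − E)/0.0592 = 2(1.13 − 1.111)/0.0592 = 0.642, so Q = 4.38.
With Q = [Co²⁺]/[Hg²⁺] and the known concentrations, [Hg²⁺] in the denominator gives [Hg²⁺] = 0.18 M.

0.18 M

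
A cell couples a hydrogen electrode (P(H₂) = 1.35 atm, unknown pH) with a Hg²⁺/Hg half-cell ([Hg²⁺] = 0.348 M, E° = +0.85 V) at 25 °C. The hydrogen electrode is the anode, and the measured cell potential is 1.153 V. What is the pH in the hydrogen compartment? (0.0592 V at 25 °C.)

E°_cell = 0.85 V and n = 2.
log Q = n(E° − E)/0.0592 = 2×(0.85 − 1.153)/0.0592 = -10.236.
With Q = [H⁺]^2 / ([Hg²⁺]·P(H₂)), solving for [H⁺] gives log[H⁺] = -5.282, so pH = 5.28.

pH = 5.28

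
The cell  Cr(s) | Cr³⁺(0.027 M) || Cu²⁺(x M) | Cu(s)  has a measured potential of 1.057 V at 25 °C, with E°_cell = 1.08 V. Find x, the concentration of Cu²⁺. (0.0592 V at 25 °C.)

From the Nernst equation, log Q = n(E° − E)/0.0592 = 6(1.08 − 1.057)/0.0592 = 2.331, so Q = 214.
With Q = [Cr³⁺]^2/[Cu²⁺]^3 and the known concentrations, [Cu²⁺]^3 in the denominator gives [Cu²⁺] = 0.015 M.

0.015 M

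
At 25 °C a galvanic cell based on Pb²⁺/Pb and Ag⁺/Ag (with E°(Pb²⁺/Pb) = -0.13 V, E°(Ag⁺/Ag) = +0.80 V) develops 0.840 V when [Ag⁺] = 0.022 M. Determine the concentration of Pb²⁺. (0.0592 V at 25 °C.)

From the Nernst equation, log Q = n(E° − E)/0.0592 = 2(0.93 − 0.840)/0.0592 = 3.041, so Q = 1100.
With Q = [Pb²⁺]/[Ag⁺]^2 and the known concentrations, [Pb²⁺] in the numerator gives [Pb²⁺] = 0.53 M.

0.53 M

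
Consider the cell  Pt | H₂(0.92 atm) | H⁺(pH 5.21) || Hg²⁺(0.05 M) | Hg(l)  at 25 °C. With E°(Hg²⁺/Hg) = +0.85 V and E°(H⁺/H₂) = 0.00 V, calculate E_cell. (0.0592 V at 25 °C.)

The Hg²⁺/Hg couple is the cathode, so E°_cell = 0.85 V; n = 2.
[H⁺] = 10^(−5.21) = 6.2 × 10^-6 M, and Q = [H⁺]^2 / ([Hg²⁺]·P(H₂)) = 8.26 × 10^-10.
E = E° − (0.0592/2) log Q = 0.85 − (0.0592/2)(-9.083) = 1.119 V.

1.12 V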